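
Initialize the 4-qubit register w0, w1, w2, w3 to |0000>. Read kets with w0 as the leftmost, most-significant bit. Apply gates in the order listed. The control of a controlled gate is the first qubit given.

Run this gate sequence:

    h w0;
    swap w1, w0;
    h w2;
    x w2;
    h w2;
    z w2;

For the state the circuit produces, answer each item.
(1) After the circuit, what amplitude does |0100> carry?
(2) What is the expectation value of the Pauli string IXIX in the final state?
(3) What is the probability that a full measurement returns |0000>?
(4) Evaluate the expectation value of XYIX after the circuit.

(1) |0100> carries amplitude sqrt(2)/2 in the final state. Key observation: gates 3-6 undo each other exactly, leaving only the rest of the circuit to track.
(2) The observable IXIX averages to 0.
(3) Outcome |0000> occurs with probability 1/2.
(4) The observable XYIX averages to 0.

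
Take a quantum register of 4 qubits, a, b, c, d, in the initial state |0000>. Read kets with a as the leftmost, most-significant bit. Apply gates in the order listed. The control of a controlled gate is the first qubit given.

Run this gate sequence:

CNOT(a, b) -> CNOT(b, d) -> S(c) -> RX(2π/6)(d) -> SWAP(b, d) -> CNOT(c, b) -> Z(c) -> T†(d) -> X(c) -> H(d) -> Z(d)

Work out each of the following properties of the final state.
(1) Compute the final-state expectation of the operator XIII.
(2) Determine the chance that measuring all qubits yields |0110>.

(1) The observable XIII averages to 0.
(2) The probability of measuring |0110> is 1/8.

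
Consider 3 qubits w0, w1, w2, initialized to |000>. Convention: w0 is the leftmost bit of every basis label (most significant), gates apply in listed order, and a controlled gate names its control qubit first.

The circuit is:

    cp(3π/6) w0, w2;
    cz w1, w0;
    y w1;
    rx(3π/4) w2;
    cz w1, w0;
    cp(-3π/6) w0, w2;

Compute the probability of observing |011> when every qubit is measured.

Outcome |011> occurs with probability sqrt(2)/4 + 1/2.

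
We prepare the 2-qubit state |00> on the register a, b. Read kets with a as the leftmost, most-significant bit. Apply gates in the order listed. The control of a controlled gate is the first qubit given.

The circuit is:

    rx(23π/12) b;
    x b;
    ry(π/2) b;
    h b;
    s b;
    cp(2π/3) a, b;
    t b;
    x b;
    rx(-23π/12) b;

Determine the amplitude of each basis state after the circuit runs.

The final amplitudes are -sqrt(6)/8 - sqrt(2)/8 + 1/2 - exp(3*I*pi/4)/2 - sqrt(6)*exp(3*I*pi/4)/8 - sqrt(2)*exp(3*I*pi/4)/8 on |00>, -sqrt(6)*exp(I*pi/4)/8 - sqrt(2)*I/8 + sqrt(2)*exp(I*pi/4)/8 + sqrt(6)*I/8 on |01>, 0 on |10>, 0 on |11>.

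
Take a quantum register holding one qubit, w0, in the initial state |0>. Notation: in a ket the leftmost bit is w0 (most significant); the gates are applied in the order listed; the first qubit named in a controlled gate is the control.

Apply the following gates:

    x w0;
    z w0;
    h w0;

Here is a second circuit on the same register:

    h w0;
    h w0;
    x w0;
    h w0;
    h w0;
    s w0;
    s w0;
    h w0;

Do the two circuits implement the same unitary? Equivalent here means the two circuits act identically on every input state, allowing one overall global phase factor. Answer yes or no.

Yes — the two circuits implement the same unitary up to a global phase.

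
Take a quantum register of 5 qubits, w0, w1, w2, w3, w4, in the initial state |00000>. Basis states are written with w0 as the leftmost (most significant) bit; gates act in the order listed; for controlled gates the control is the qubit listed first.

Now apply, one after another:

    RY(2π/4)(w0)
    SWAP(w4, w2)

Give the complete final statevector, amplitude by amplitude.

The final amplitudes are sqrt(2)/2 on |00000>, sqrt(2)/2 on |10000>, and 0 on every other basis state.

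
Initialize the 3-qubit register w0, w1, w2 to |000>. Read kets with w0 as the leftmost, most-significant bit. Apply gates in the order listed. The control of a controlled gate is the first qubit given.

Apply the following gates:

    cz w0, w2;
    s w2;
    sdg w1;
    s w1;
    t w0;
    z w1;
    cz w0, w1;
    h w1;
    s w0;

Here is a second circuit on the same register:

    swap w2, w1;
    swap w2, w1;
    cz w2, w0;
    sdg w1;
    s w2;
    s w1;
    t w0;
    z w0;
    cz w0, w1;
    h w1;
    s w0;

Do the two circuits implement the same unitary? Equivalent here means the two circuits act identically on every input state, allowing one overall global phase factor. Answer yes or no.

No, they are not equivalent — no single phase factor reconciles the two unitaries.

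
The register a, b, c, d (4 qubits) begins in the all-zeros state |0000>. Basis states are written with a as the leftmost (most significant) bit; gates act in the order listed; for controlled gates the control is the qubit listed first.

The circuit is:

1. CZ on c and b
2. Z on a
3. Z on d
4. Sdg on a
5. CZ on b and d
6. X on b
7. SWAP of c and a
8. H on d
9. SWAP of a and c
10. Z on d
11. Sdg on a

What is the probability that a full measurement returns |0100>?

A full measurement returns |0100> with probability 1/2.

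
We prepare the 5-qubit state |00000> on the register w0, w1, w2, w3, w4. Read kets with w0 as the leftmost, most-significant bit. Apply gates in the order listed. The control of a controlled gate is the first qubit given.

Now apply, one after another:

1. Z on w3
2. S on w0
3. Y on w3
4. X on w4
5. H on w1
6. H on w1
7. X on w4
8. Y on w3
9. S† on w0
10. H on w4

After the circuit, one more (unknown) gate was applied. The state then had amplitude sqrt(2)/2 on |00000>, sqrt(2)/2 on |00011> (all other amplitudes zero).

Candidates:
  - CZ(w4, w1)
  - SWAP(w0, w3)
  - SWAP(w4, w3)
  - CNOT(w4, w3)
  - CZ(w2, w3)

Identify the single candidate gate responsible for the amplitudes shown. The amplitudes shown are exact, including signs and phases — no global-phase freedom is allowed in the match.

It was CNOT(w4, w3) that produced the state shown. Key observation: steps 3-8 multiply out to the identity, so the circuit reduces to the remaining gates.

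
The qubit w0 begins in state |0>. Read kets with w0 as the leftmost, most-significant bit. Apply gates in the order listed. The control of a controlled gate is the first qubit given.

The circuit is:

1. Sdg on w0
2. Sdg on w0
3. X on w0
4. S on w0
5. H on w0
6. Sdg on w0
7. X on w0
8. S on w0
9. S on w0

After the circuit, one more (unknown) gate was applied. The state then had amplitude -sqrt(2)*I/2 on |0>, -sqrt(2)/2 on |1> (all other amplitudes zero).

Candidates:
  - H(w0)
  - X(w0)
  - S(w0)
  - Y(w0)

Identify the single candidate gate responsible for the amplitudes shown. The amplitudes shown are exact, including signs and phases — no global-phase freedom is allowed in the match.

The applied gate was X(w0).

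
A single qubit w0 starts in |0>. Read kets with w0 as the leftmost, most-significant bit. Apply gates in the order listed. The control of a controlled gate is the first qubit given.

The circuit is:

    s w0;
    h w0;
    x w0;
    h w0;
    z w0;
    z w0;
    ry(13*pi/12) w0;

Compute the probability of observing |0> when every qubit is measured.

Outcome |0> occurs with probability -sqrt(6)/8 - sqrt(2)/8 + 1/2. Key observation: steps 2-5 multiply out to the identity, so the circuit reduces to the remaining gates.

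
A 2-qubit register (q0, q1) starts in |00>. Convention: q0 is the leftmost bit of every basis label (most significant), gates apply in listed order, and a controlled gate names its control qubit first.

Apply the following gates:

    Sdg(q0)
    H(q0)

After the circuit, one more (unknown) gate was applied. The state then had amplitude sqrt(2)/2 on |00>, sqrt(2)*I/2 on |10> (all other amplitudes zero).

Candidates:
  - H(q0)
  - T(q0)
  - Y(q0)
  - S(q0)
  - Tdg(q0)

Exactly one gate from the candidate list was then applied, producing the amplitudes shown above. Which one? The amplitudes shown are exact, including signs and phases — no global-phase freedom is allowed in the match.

It was S(q0) that produced the state shown.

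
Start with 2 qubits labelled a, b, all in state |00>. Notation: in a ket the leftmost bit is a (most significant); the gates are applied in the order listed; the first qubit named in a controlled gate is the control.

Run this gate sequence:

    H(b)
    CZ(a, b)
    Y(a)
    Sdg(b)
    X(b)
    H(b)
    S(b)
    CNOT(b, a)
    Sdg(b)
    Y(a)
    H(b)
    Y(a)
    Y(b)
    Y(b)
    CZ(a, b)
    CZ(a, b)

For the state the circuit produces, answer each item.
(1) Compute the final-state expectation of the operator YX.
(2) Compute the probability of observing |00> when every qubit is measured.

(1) The observable YX averages to 0.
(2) A full measurement returns |00> with probability 1/4.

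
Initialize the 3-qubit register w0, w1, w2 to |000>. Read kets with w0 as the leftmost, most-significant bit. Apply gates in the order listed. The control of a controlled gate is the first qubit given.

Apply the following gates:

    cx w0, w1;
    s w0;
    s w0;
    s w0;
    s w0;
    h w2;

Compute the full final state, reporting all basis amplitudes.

After the circuit, the state carries amplitude sqrt(2)/2 on |000>, sqrt(2)/2 on |001>, and 0 on every other basis state.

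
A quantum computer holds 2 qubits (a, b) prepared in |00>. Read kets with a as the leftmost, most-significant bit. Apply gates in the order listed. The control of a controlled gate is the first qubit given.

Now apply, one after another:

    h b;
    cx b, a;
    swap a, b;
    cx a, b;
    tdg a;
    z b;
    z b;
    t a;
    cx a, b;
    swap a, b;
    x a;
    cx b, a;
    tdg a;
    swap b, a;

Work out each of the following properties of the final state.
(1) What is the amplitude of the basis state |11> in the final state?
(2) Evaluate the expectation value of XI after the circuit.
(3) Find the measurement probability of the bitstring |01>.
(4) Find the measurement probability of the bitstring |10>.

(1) The final state's coefficient on |11> equals -sqrt(2)*exp(3*I*pi/4)/2. Key observation: steps 3-10 multiply out to the identity, so the circuit reduces to the remaining gates.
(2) The expectation value of XI is 1.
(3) Outcome |01> occurs with probability 1/2.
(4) A full measurement returns |10> with probability 0.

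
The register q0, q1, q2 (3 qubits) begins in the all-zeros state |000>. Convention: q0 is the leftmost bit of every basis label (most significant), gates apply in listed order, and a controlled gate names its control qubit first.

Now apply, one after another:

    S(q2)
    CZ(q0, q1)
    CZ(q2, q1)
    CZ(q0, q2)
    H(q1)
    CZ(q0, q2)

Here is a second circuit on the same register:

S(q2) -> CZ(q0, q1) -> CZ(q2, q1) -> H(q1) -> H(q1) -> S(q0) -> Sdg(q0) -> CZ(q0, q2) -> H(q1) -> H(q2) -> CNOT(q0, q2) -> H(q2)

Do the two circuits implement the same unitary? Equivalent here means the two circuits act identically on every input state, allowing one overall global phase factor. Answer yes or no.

Yes — the two circuits implement the same unitary up to a global phase.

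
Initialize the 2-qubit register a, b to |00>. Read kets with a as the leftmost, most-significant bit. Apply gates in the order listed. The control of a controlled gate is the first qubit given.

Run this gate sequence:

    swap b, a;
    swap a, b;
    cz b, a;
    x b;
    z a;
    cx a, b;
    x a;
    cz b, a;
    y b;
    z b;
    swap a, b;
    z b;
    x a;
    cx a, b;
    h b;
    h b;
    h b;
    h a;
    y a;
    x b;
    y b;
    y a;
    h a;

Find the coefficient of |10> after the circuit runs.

The amplitude on |10> is -sqrt(2)/2.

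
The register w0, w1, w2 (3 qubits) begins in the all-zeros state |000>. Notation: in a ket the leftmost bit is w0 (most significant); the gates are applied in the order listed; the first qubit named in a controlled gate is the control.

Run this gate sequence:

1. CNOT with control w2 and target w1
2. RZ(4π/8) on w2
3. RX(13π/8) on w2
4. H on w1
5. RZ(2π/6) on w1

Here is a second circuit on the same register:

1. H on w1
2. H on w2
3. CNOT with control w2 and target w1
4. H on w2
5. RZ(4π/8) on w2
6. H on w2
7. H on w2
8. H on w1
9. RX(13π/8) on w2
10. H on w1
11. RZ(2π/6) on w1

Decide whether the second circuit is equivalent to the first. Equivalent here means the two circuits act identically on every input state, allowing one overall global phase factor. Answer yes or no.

No, they are not equivalent — no single phase factor reconciles the two unitaries.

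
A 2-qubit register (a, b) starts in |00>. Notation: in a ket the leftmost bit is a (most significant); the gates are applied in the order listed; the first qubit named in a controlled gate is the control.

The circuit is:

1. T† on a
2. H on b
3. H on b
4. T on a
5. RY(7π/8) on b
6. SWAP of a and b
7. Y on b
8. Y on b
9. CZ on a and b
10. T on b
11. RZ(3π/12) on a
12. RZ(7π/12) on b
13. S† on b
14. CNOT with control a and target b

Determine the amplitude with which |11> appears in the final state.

The final state's coefficient on |11> equals -exp(5*I*pi/6)*cos(pi/16). Key observation: steps 1-4 multiply out to the identity, so the circuit reduces to the remaining gates.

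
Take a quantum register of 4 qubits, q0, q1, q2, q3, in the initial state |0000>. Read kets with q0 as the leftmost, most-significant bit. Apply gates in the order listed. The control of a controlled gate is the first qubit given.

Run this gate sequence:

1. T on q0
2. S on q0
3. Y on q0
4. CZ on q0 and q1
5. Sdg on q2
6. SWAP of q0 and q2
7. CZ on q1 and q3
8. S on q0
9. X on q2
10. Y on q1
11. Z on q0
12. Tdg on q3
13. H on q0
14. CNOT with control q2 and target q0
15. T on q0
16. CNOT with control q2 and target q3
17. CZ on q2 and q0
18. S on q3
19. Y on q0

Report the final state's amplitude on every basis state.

The final amplitudes are sqrt(2)*exp(3*I*pi/4)/2 on |0100>, -sqrt(2)*I/2 on |1100>, and 0 on every other basis state.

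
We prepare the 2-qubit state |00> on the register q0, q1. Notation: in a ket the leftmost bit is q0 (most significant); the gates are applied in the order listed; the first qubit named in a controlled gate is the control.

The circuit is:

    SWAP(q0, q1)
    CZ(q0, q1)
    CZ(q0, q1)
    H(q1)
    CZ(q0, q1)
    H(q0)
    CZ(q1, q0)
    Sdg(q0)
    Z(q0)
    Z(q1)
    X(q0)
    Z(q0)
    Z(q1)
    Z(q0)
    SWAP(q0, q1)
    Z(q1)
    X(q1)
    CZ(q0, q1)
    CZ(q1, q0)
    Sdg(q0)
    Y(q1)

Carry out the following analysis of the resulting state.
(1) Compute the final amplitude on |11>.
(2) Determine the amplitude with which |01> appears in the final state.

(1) The final state's coefficient on |11> equals -1/2.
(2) The final state's coefficient on |01> equals -I/2.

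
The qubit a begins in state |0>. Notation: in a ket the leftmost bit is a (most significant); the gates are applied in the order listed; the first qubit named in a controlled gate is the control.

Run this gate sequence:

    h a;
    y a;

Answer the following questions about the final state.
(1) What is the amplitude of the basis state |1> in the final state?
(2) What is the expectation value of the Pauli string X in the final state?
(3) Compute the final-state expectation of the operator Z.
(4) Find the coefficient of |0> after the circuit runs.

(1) |1> carries amplitude sqrt(2)*I/2 in the final state.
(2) In the final state, X has expectation -1.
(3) The observable Z averages to 0.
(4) The final state's coefficient on |0> equals -sqrt(2)*I/2.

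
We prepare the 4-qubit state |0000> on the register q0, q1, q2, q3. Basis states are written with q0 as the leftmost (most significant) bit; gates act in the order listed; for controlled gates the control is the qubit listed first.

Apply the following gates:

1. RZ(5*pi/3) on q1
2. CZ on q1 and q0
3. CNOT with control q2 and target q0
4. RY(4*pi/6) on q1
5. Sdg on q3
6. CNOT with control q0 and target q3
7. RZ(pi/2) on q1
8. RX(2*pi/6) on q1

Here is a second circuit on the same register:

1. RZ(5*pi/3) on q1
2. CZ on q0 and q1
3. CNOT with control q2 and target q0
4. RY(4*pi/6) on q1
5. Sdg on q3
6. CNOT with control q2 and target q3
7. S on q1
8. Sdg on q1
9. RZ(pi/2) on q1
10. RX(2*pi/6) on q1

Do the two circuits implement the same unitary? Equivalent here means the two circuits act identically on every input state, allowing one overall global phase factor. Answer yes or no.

No, they are not equivalent — no single phase factor reconciles the two unitaries.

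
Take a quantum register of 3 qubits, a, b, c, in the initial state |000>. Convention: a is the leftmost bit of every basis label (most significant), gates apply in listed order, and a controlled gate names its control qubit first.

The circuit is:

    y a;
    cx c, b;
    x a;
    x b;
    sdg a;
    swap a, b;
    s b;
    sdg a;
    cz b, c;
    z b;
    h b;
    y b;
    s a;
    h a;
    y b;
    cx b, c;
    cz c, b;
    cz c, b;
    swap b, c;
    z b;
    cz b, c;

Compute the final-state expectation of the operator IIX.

The observable IIX averages to 0. Key observation: the block from step 17 through step 18 cancels to the identity and can be dropped.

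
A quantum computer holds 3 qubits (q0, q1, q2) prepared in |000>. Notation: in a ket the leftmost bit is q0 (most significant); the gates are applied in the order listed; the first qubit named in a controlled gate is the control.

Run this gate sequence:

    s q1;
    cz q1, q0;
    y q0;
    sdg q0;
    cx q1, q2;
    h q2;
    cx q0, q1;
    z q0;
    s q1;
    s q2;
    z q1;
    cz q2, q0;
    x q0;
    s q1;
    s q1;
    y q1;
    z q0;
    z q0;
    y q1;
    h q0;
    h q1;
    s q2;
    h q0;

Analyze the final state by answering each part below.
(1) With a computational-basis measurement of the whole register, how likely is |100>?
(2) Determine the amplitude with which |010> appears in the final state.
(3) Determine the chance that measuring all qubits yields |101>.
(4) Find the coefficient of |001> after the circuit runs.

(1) Outcome |100> occurs with probability 0. Key observation: gates 16-19 undo each other exactly, leaving only the rest of the circuit to track.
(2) The amplitude on |010> is I/2.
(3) Outcome |101> occurs with probability 0.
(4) |001> carries amplitude -I/2 in the final state.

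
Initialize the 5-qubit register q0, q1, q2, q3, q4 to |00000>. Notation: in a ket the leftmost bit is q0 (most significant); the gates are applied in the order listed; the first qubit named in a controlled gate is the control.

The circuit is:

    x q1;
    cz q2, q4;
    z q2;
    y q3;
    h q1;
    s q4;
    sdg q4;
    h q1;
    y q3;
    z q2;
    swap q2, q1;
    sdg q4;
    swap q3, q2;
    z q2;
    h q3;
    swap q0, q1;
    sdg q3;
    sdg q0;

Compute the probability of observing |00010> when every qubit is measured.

A full measurement returns |00010> with probability 1/2.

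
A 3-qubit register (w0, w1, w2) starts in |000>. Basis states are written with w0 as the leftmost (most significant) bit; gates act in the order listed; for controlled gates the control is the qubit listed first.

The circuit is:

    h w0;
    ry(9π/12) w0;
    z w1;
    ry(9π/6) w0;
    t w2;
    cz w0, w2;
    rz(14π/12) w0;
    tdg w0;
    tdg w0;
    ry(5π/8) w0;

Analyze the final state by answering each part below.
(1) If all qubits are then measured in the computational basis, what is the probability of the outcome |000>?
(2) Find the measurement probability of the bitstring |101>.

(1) The probability of measuring |000> is -sqrt(2)*cos(5*pi/16)**2/4 + cos(5*pi/16)**2/2 + sqrt(2)*sin(5*pi/16)**2/4 + sin(5*pi/16)**2/2 - sqrt(1/2 - sqrt(2)/4)*sqrt(sqrt(2)/4 + 1/2)*exp(2*I*pi/3)*sin(5*pi/16)*cos(5*pi/16) - sqrt(1/2 - sqrt(2)/4)*sqrt(sqrt(2)/4 + 1/2)*exp(-2*I*pi/3)*sin(5*pi/16)*cos(5*pi/16).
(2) The probability of measuring |101> is 0.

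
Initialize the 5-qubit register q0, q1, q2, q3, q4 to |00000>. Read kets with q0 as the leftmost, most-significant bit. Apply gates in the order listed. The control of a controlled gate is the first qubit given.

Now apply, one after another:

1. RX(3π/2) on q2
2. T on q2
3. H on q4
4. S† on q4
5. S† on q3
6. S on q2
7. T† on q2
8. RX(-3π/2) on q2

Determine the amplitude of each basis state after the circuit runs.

After the circuit, the state carries amplitude sqrt(2)*(1 + I)/4 on |00000>, sqrt(2)*(1 - I)/4 on |00001>, sqrt(2)*(-1 - I)/4 on |00100>, sqrt(2)*(-1 + I)/4 on |00101>, and 0 on every other basis state.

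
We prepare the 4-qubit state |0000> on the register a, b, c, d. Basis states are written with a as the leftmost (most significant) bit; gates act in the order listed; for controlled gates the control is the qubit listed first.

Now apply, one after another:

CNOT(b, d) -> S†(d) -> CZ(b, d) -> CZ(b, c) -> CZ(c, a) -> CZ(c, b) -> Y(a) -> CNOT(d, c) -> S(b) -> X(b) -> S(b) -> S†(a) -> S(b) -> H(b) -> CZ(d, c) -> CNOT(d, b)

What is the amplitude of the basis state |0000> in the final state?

The amplitude on |0000> is 0.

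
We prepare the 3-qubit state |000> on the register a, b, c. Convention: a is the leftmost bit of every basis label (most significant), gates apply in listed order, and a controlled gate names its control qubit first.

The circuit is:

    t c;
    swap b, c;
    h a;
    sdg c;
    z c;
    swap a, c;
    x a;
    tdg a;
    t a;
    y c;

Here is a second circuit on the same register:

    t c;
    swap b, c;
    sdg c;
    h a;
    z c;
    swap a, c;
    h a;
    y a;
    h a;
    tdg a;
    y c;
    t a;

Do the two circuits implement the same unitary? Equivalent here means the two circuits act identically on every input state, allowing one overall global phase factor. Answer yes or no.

No — the two circuits implement different unitaries, even allowing a global phase.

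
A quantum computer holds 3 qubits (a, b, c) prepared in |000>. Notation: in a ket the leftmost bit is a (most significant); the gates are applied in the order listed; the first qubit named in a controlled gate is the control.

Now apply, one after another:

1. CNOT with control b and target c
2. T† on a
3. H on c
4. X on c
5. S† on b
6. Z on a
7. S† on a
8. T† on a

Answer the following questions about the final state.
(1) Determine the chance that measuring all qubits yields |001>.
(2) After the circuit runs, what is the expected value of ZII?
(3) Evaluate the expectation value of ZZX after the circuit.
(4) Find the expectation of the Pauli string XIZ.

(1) Outcome |001> occurs with probability 1/2.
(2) In the final state, ZII has expectation 1.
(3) In the final state, ZZX has expectation 1.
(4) The expectation value of XIZ is 0.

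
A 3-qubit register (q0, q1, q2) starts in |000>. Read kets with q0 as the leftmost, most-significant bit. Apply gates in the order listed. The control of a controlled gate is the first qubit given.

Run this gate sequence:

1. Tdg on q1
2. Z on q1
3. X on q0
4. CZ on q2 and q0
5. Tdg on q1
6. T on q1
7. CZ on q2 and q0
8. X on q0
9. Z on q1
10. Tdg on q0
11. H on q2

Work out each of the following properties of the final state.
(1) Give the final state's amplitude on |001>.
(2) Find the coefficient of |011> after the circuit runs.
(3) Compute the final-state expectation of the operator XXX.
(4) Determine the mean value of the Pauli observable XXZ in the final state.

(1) The final state's coefficient on |001> equals sqrt(2)/2. Key observation: steps 3-8 multiply out to the identity, so the circuit reduces to the remaining gates.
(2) The amplitude on |011> is 0.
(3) The observable XXX averages to 0.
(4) The observable XXZ averages to 0.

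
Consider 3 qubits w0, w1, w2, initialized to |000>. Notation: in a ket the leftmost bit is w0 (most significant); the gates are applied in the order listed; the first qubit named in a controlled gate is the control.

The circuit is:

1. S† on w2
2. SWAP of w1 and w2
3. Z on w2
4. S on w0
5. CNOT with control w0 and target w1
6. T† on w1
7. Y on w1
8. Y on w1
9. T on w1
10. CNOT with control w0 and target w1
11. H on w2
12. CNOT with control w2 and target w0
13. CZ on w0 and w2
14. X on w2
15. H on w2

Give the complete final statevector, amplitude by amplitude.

The final amplitudes are 1/2 on |000>, -1/2 on |001>, 0 on |010>, 0 on |011>, -1/2 on |100>, -1/2 on |101>, 0 on |110>, 0 on |111>. Key observation: gates 5-10 undo each other exactly, leaving only the rest of the circuit to track.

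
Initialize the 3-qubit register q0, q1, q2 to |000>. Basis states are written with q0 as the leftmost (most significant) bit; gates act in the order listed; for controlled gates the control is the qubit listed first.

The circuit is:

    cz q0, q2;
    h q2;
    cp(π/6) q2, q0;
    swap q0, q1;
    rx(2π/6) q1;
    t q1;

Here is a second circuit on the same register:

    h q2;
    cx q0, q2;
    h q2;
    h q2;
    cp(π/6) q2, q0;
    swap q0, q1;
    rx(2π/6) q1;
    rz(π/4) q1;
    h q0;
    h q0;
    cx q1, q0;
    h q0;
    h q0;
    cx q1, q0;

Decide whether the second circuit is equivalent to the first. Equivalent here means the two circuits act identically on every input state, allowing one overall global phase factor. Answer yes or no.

Yes, they are equivalent — the unitaries differ by at most a global phase.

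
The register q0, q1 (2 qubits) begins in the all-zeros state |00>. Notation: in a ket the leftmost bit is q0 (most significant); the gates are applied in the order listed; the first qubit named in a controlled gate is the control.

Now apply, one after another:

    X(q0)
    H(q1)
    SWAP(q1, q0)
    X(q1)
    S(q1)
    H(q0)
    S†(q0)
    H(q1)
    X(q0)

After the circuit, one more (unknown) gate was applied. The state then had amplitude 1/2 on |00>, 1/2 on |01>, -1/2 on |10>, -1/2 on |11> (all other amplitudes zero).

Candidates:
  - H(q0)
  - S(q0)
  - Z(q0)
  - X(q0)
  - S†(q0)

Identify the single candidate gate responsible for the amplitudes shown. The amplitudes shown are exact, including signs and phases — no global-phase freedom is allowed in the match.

The applied gate was H(q0).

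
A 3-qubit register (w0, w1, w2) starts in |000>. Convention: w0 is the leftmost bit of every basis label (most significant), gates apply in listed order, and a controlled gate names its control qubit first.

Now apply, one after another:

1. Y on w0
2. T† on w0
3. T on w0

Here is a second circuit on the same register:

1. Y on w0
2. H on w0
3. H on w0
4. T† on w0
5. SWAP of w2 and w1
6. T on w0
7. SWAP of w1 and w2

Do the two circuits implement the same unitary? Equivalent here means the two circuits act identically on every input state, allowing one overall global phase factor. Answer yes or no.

Yes: on every input state the two circuits agree up to one overall phase factor.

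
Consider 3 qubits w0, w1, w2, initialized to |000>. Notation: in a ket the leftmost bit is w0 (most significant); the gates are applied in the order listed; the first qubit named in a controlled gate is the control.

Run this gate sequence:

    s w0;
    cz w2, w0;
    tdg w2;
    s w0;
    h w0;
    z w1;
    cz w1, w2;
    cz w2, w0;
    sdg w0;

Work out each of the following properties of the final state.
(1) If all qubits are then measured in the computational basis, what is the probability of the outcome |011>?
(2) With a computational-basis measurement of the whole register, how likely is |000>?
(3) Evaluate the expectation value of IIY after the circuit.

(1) Outcome |011> occurs with probability 0.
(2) The probability of measuring |000> is 1/2.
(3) In the final state, IIY has expectation 0.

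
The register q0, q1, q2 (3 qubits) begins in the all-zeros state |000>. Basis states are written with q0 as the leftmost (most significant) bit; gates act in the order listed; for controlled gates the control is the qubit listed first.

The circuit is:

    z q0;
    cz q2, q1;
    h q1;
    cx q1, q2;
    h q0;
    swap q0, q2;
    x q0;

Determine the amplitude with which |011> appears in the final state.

The final state's coefficient on |011> equals 1/2.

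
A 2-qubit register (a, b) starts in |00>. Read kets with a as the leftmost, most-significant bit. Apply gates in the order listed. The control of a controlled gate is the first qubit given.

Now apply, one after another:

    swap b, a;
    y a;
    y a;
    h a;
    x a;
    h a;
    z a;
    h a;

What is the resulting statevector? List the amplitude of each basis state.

The resulting statevector has amplitude sqrt(2)/2 on |00>, 0 on |01>, sqrt(2)/2 on |10>, 0 on |11>.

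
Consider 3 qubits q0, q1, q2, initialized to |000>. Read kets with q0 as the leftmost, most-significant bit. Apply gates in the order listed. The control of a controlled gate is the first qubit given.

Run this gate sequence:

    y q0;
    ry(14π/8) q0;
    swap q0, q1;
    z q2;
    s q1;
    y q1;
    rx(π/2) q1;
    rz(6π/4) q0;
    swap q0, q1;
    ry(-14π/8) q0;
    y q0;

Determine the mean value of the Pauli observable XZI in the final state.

The expectation value of XZI is -1/2.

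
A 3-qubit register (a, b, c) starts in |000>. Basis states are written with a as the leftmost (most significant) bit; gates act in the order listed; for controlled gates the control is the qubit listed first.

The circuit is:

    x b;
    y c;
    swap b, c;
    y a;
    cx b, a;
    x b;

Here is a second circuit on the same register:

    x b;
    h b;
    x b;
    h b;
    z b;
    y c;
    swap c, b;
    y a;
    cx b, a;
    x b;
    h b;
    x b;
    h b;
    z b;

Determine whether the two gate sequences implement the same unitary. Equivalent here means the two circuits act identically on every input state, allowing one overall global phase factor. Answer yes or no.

Yes — the two circuits implement the same unitary up to a global phase.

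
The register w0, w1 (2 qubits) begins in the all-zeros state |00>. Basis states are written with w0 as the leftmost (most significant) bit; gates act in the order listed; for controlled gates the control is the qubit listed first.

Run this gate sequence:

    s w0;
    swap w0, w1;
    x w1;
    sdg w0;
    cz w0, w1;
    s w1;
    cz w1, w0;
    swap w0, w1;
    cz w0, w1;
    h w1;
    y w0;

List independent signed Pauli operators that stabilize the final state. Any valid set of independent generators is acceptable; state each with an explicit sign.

The stabilizer group can be generated by +IX, +ZI, among other valid generating sets.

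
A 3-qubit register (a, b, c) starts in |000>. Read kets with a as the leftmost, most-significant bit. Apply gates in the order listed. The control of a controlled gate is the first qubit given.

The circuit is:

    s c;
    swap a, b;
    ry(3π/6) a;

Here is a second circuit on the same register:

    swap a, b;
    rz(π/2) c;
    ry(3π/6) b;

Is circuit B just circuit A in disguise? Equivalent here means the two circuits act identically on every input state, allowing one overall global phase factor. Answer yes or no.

No: there is an input state on which the two circuits produce genuinely different outputs (not merely differing by a phase).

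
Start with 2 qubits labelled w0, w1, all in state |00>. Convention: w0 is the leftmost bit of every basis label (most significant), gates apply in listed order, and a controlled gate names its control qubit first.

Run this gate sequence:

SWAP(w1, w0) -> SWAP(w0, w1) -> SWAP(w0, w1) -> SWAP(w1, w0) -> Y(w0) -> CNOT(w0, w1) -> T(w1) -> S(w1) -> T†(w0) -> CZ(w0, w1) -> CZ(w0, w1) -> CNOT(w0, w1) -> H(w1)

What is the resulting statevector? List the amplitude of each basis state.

The resulting statevector has amplitude 0 on |00>, 0 on |01>, -sqrt(2)/2 on |10>, -sqrt(2)/2 on |11>. Key observation: the block from step 2 through step 3 cancels to the identity and can be dropped.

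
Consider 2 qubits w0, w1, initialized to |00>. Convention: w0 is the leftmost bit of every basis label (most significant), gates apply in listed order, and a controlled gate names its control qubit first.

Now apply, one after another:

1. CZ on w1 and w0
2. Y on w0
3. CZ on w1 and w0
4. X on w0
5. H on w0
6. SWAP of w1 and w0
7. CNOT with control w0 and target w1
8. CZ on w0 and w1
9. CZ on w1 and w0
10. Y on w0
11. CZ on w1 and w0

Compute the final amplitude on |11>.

The final state's coefficient on |11> equals sqrt(2)/2.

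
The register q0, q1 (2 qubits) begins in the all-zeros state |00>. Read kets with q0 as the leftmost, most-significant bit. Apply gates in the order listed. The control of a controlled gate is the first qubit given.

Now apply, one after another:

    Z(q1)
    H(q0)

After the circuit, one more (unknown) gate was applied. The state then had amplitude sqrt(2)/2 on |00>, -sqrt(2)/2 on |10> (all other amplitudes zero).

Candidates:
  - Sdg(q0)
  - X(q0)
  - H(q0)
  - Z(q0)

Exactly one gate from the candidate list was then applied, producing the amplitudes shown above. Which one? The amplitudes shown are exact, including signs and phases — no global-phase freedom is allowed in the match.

It was Z(q0) that produced the state shown.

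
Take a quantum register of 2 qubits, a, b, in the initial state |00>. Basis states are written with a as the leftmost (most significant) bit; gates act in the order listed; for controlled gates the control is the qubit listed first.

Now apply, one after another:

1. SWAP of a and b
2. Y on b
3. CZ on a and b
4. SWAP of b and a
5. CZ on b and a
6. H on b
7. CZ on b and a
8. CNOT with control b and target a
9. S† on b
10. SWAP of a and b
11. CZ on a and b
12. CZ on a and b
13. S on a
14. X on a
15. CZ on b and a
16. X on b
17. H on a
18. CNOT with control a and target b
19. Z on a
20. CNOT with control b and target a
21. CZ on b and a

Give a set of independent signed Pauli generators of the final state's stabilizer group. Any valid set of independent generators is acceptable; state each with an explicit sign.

The stabilizer group can be generated by -XI, +IX, among other valid generating sets. Key observation: gates 11-12 undo each other exactly, leaving only the rest of the circuit to track.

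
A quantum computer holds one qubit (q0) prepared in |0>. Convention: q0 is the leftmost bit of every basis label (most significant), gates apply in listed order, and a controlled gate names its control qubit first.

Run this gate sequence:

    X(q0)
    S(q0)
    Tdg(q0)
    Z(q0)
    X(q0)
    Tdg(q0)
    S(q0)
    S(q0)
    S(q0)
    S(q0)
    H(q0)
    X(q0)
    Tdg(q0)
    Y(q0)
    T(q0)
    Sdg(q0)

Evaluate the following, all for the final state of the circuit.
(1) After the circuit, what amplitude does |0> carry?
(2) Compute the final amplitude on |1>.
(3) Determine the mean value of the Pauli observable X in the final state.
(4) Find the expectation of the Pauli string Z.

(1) The final state's coefficient on |0> equals sqrt(2)*I/2.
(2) |1> carries amplitude -sqrt(2)*I/2 in the final state.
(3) The expectation value of X is -1.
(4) In the final state, Z has expectation 0.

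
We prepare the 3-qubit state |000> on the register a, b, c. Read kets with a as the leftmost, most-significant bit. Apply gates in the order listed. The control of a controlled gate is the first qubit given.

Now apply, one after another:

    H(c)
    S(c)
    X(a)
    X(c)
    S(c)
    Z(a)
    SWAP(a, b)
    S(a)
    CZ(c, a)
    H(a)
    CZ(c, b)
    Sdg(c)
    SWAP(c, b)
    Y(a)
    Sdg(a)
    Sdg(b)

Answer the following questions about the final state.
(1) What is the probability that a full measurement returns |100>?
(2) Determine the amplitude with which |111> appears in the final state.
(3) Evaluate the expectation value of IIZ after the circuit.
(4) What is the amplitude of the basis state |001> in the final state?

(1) A full measurement returns |100> with probability 0.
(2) The amplitude on |111> is -I/2.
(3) The expectation value of IIZ is -1.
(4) |001> carries amplitude -1/2 in the final state.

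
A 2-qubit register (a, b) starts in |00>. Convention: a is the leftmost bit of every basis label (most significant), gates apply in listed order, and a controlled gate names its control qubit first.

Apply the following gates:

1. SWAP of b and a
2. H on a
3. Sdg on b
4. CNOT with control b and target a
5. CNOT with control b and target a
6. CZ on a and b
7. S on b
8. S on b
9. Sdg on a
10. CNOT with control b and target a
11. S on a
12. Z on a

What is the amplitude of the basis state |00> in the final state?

|00> carries amplitude sqrt(2)/2 in the final state.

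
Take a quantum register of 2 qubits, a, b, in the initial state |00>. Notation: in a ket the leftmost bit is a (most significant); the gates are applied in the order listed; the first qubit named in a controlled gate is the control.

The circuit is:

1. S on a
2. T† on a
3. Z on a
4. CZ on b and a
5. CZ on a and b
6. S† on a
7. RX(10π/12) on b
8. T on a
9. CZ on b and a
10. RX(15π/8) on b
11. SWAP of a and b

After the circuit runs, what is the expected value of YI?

The expectation value of YI is -sqrt(sqrt(2) + 2)/4 - sqrt(6 - 3*sqrt(2))/4.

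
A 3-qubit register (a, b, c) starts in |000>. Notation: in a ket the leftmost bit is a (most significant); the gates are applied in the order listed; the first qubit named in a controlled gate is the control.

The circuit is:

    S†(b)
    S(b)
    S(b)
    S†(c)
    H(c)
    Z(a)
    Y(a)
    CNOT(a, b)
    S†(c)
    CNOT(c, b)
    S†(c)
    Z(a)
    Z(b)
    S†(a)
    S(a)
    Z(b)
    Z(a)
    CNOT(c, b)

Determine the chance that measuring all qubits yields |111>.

Outcome |111> occurs with probability 1/2.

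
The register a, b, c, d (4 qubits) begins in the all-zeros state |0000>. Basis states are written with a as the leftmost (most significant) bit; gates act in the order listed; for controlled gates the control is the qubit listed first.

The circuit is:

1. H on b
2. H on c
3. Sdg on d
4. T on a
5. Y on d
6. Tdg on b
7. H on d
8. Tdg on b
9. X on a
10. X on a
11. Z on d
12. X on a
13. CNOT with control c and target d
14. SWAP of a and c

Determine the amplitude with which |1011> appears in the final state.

|1011> carries amplitude sqrt(2)*I/4 in the final state.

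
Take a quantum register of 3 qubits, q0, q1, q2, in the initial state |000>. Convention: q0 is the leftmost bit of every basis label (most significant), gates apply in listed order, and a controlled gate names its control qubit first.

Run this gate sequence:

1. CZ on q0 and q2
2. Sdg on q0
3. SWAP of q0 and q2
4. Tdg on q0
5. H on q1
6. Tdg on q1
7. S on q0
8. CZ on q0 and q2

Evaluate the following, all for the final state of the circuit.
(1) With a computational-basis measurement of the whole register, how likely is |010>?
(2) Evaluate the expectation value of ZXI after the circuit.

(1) The probability of measuring |010> is 1/2.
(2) The observable ZXI averages to sqrt(2)/2.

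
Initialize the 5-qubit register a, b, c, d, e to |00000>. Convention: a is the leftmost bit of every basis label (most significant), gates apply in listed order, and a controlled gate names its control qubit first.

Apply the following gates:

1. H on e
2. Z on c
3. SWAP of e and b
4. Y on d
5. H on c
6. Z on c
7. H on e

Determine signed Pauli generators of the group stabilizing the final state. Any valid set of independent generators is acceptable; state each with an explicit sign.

The stabilizer group can be generated by +IXIII, -IIXII, +IIIIX, +ZIIII, -IIIZI, among other valid generating sets.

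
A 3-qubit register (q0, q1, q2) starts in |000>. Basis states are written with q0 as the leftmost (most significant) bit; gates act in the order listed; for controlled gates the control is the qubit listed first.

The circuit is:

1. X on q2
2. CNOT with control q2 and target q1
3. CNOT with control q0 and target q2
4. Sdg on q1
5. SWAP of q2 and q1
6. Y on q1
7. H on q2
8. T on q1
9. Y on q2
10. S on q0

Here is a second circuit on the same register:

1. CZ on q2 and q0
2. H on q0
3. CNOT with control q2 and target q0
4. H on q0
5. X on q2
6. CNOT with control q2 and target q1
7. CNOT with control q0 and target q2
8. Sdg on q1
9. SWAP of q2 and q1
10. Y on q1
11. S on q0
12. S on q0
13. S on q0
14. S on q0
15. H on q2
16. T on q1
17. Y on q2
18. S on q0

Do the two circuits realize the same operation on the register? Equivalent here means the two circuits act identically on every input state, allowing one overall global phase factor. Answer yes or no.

Yes: on every input state the two circuits agree up to one overall phase factor.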